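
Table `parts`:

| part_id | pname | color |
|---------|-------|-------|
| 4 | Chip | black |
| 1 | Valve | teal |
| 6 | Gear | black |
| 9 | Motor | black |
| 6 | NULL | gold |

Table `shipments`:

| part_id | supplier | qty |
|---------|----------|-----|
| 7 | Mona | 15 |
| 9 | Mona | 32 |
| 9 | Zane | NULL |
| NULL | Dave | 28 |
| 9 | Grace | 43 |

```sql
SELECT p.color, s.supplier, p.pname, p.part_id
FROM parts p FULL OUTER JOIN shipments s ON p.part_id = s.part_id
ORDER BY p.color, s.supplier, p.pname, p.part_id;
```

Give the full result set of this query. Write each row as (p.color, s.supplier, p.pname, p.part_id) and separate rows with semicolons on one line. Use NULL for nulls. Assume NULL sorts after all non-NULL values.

(black, Grace, Motor, 9); (black, Mona, Motor, 9); (black, Zane, Motor, 9); (black, NULL, Chip, 4); (black, NULL, Gear, 6); (gold, NULL, NULL, 6); (teal, NULL, Valve, 1); (NULL, Dave, NULL, NULL); (NULL, Mona, NULL, NULL)

FULL OUTER JOIN keeps every row from both sides; unmatched rows get NULL for the other side's columns.
Matching on p.part_id = s.part_id. A NULL in a compared column never satisfies the condition.
- p (part_id=4) has no partner → padded with NULL.
- p (part_id=1) has no partner → padded with NULL.
- p (part_id=6) has no partner → padded with NULL.
- p (part_id=9) pairs with 3 row(s) of s.
- p (part_id=6) has no partner → padded with NULL.
- 2 s row(s) had no p match → kept, p columns NULL.
After projecting and ordering:
p.color | s.supplier | p.pname | p.part_id
black | Grace | Motor | 9
black | Mona | Motor | 9
black | Zane | Motor | 9
black | NULL | Chip | 4
black | NULL | Gear | 6
gold | NULL | NULL | 6
teal | NULL | Valve | 1
NULL | Dave | NULL | NULL
NULL | Mona | NULL | NULL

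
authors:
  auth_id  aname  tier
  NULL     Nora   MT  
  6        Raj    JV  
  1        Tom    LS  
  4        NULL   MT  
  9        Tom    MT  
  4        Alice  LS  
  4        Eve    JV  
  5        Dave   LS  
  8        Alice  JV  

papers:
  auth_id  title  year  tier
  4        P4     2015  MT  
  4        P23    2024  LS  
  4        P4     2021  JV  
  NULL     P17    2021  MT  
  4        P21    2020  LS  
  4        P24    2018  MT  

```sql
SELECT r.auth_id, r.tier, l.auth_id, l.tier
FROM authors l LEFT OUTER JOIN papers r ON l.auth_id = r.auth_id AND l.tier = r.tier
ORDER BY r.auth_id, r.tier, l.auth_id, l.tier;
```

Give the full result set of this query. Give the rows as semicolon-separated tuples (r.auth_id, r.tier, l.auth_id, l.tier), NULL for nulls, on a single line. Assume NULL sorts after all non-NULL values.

(4, JV, 4, JV); (4, LS, 4, LS); (4, LS, 4, LS); (4, MT, 4, MT); (4, MT, 4, MT); (NULL, NULL, 1, LS); (NULL, NULL, 5, LS); (NULL, NULL, 6, JV); (NULL, NULL, 8, JV); (NULL, NULL, 9, MT); (NULL, NULL, NULL, MT)

LEFT JOIN keeps every row from `authors`; unmatched rows get NULL for `papers`'s columns.
Matching on l.auth_id = r.auth_id AND l.tier = r.tier. A NULL in a compared column never satisfies the condition.
Matched pairs: 5; unmatched l rows kept: 6.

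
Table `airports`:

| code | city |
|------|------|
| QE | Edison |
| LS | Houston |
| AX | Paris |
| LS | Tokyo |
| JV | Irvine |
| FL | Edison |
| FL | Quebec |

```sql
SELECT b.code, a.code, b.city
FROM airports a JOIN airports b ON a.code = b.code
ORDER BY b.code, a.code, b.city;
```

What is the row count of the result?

INNER JOIN keeps only pairs where the ON condition holds.
Matching on a.code = b.code.
- code=QE: 1 matching b row(s), so 1 row(s) emitted.
- code=LS: 2 matching b row(s), so 2 row(s) emitted.
- code=AX: 1 matching b row(s), so 1 row(s) emitted.
- code=LS: 2 matching b row(s), so 2 row(s) emitted.
- code=JV: 1 matching b row(s), so 1 row(s) emitted.
- code=FL: 2 matching b row(s), so 2 row(s) emitted.
- code=FL: 2 matching b row(s), so 2 row(s) emitted.
Total: 11 rows.

11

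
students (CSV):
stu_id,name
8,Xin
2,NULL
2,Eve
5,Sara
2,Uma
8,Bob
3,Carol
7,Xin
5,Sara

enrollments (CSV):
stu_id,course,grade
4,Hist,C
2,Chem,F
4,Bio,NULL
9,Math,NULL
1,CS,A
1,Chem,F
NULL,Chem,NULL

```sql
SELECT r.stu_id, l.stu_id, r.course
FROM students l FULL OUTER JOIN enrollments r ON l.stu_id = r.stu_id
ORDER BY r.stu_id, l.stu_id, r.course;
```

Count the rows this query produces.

FULL OUTER JOIN keeps every row from both sides; unmatched rows get NULL for the other side's columns.
Matching on l.stu_id = r.stu_id. A NULL in a compared column never satisfies the condition.
- stu_id=8: no r row matches, row kept with r columns NULL.
- stu_id=2: 1 matching r row(s), so 1 row(s) emitted.
- stu_id=2: 1 matching r row(s), so 1 row(s) emitted.
- stu_id=5: no r row matches, row kept with r columns NULL.
- stu_id=2: 1 matching r row(s), so 1 row(s) emitted.
- stu_id=8: no r row matches, row kept with r columns NULL.
- stu_id=3: no r row matches, row kept with r columns NULL.
- stu_id=7: no r row matches, row kept with r columns NULL.
- stu_id=5: no r row matches, row kept with r columns NULL.
- 6 r row(s) had no l match → kept, l columns NULL.
Total: 3 matched + 12 padded = 15 rows.

15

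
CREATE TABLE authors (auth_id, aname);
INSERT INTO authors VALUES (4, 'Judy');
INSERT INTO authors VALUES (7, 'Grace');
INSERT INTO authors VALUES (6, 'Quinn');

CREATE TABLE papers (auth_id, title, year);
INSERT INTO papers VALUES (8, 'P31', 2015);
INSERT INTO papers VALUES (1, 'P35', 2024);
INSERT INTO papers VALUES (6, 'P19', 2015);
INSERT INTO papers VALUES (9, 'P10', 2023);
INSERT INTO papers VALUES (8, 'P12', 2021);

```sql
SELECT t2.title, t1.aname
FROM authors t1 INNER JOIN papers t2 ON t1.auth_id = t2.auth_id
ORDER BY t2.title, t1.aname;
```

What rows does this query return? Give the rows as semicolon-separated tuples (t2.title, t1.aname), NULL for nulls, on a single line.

(P19, Quinn)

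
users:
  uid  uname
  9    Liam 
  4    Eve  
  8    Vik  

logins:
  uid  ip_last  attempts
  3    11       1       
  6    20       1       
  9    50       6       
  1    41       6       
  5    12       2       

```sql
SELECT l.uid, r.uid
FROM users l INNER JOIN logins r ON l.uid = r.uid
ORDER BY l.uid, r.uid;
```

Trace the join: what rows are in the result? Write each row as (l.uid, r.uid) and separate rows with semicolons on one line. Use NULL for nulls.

(9, 9)

INNER JOIN keeps only pairs where the ON condition holds.
Matching on l.uid = r.uid.
- uid=9: 1 matching r row(s), so 1 row(s) emitted.
- uid=4: no matching r row, dropped.
- uid=8: no matching r row, dropped.
After projecting and ordering:
l.uid | r.uid
9 | 9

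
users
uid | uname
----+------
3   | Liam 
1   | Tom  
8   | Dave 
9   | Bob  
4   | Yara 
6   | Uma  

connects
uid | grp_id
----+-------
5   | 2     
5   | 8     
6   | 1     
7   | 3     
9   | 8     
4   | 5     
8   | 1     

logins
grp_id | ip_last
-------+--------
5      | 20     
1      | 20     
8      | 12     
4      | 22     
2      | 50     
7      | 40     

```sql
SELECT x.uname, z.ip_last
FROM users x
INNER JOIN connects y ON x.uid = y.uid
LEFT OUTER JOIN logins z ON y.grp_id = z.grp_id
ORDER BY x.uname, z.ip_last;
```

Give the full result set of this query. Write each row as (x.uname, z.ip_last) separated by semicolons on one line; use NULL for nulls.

Step 1 — x INNER JOIN y on uid → 4 row(s).
Then LEFT JOIN `logins z` on grp_id: each of those 4 rows is kept; rows whose y.grp_id has no match in z get NULL for z's columns.

(Bob, 12); (Dave, 20); (Uma, 20); (Yara, 20)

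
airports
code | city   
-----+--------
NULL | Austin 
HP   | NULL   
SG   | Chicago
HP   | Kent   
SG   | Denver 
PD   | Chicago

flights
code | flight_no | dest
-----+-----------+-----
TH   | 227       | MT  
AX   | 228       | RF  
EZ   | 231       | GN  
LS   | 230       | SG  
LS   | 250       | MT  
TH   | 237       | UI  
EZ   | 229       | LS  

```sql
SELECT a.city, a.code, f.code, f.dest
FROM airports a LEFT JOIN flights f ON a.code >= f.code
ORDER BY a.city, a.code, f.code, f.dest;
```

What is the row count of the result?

22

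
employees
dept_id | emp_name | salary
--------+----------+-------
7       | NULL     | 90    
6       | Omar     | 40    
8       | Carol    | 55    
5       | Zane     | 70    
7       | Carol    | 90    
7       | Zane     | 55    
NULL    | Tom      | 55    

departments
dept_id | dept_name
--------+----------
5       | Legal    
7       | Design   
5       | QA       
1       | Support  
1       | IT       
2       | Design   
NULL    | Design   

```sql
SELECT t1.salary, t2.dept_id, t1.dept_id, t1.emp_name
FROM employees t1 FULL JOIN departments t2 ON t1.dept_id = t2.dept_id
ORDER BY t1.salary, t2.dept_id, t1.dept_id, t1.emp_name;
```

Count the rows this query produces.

12

FULL OUTER JOIN keeps every row from both sides; unmatched rows get NULL for the other side's columns.
Matching on t1.dept_id = t2.dept_id. A NULL in a compared column never satisfies the condition.
- t1 row (dept_id=7): matches 1 t2 row(s) → 1 output row(s).
- t1 row (dept_id=6): no match → kept, t2 columns NULL.
- t1 row (dept_id=8): no match → kept, t2 columns NULL.
- t1 row (dept_id=5): matches 2 t2 row(s) → 2 output row(s).
- t1 row (dept_id=7): matches 1 t2 row(s) → 1 output row(s).
- t1 row (dept_id=7): matches 1 t2 row(s) → 1 output row(s).
- t1 row (dept_id=NULL): no match → kept, t2 columns NULL.
- 4 t2 row(s) had no t1 match → kept, t1 columns NULL.
Total: 5 matched + 7 padded = 12 rows.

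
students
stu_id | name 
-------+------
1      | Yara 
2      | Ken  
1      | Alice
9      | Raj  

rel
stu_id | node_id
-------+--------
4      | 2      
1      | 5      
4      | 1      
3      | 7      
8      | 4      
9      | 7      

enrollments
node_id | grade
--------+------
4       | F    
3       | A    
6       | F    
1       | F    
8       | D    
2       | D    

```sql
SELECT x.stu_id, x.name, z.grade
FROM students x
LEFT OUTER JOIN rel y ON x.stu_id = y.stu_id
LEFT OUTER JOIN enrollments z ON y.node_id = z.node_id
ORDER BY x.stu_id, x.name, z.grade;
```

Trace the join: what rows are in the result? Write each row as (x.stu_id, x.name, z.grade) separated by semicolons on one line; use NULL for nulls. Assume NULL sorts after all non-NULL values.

(1, Alice, NULL); (1, Yara, NULL); (2, Ken, NULL); (9, Raj, NULL)

Joins associate left-to-right: students LEFT JOIN rel on stu_id gives 4 intermediate row(s).
Then LEFT JOIN `enrollments z` on node_id: each of those 4 rows is kept; rows whose y.node_id has no match in z get NULL for z's columns.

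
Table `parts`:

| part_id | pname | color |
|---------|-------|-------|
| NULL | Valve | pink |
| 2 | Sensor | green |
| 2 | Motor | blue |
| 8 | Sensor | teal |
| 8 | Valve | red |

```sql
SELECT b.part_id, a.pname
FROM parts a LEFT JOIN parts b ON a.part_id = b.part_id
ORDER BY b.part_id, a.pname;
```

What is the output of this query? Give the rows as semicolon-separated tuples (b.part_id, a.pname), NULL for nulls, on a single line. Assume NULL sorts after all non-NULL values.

LEFT JOIN keeps every row from `parts a`; unmatched rows get NULL for `parts b`'s columns.
Matching on a.part_id = b.part_id. A NULL in a compared column never satisfies the condition.
- a (part_id=NULL) has no partner → padded with NULL.
- a (part_id=2) pairs with 2 row(s) of b.
- a (part_id=2) pairs with 2 row(s) of b.
- a (part_id=8) pairs with 2 row(s) of b.
- a (part_id=8) pairs with 2 row(s) of b.
After projecting and ordering:
b.part_id | a.pname
2 | Motor
2 | Motor
2 | Sensor
2 | Sensor
8 | Sensor
8 | Sensor
8 | Valve
8 | Valve
NULL | Valve

(2, Motor); (2, Motor); (2, Sensor); (2, Sensor); (8, Sensor); (8, Sensor); (8, Valve); (8, Valve); (NULL, Valve)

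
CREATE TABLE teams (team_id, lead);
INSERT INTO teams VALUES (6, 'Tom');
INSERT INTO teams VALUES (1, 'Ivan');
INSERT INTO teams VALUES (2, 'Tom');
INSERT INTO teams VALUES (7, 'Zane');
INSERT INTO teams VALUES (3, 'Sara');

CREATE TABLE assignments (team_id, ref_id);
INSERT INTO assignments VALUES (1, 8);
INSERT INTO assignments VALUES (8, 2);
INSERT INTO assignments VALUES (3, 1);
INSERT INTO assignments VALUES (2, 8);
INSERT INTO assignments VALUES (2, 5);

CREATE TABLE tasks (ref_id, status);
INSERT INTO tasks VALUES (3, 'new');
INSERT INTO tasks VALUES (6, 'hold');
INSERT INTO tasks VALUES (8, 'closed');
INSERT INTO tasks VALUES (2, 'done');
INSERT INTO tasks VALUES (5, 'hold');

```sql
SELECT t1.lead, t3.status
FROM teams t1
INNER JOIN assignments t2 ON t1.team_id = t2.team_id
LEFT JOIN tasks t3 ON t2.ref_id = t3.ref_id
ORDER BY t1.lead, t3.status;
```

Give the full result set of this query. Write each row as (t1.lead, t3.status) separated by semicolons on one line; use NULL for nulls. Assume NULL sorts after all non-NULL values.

(Ivan, closed); (Sara, NULL); (Tom, closed); (Tom, hold)

Evaluate left to right. First `teams t1 INNER JOIN assignments t2` on team_id: 4 row(s).
Then LEFT JOIN `tasks t3` on ref_id: each of those 4 rows is kept; rows whose t2.ref_id has no match in t3 get NULL for t3's columns.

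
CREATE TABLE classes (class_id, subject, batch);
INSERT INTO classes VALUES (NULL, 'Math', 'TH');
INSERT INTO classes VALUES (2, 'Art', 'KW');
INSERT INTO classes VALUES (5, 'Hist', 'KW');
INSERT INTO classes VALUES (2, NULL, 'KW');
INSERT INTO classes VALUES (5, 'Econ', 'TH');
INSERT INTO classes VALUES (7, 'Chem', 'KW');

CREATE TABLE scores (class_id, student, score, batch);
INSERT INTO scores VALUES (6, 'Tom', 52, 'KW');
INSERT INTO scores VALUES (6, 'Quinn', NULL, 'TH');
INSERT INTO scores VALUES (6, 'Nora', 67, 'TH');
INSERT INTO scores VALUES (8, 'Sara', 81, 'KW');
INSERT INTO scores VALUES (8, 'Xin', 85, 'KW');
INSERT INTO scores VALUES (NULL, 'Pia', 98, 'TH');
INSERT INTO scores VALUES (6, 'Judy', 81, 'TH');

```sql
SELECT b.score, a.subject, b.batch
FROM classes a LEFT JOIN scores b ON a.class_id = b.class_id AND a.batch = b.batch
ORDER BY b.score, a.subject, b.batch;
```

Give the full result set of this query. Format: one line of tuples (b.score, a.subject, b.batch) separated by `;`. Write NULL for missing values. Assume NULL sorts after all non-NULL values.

LEFT JOIN keeps every row from `classes`; unmatched rows get NULL for `scores`'s columns.
Matching on a.class_id = b.class_id AND a.batch = b.batch. A NULL in a compared column never satisfies the condition.
Matched pairs: 0; unmatched a rows kept: 6.

(NULL, Art, NULL); (NULL, Chem, NULL); (NULL, Econ, NULL); (NULL, Hist, NULL); (NULL, Math, NULL); (NULL, NULL, NULL)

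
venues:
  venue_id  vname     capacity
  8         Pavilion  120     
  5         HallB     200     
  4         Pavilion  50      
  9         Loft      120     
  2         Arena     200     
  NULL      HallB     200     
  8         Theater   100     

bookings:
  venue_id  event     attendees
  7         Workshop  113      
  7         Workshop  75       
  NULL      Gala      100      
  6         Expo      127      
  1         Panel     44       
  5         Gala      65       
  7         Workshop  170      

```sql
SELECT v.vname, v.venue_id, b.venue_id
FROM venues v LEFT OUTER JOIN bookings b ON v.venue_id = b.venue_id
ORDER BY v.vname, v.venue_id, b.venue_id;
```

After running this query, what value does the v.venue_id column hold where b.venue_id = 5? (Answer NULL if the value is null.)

LEFT JOIN keeps every row from `venues`; unmatched rows get NULL for `bookings`'s columns.
Matching on v.venue_id = b.venue_id. A NULL in a compared column never satisfies the condition.
Matched pairs: 1; unmatched v rows kept: 6.

5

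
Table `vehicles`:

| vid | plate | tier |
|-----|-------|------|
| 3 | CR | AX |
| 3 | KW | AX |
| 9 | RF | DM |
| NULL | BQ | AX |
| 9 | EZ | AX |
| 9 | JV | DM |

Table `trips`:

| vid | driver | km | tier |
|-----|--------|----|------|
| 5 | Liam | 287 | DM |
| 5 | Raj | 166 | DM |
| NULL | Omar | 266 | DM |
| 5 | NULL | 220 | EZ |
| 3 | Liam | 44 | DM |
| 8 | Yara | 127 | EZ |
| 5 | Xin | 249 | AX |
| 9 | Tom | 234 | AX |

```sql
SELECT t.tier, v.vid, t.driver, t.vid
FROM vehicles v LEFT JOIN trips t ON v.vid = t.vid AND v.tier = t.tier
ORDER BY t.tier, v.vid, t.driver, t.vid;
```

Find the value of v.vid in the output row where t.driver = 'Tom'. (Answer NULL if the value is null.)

LEFT JOIN keeps every row from `vehicles`; unmatched rows get NULL for `trips`'s columns.
Matching on v.vid = t.vid AND v.tier = t.tier. A NULL in a compared column never satisfies the condition.
- v row (vid=3, tier=AX): no match → kept, t columns NULL.
- v row (vid=3, tier=AX): no match → kept, t columns NULL.
- v row (vid=9, tier=DM): no match → kept, t columns NULL.
- v row (vid=NULL, tier=AX): no match → kept, t columns NULL.
- v row (vid=9, tier=AX): matches 1 t row(s) → 1 output row(s).
- v row (vid=9, tier=DM): no match → kept, t columns NULL.

9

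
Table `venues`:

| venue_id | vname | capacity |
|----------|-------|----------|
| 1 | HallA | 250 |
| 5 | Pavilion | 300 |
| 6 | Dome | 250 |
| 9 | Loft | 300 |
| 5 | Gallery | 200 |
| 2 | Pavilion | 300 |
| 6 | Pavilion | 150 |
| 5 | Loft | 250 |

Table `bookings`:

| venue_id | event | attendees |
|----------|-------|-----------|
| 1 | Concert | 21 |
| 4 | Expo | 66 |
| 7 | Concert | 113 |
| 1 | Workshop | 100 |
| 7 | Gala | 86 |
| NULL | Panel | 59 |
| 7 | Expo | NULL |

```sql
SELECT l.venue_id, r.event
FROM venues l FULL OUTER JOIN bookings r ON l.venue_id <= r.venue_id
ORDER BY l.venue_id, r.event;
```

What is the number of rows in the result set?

27

FULL OUTER JOIN keeps every row from both sides; unmatched rows get NULL for the other side's columns.
Matching on l.venue_id <= r.venue_id. A NULL in a compared column never satisfies the condition.
- l row (venue_id=1): matches 6 r row(s) → 6 output row(s).
- l row (venue_id=5): matches 3 r row(s) → 3 output row(s).
- l row (venue_id=6): matches 3 r row(s) → 3 output row(s).
- l row (venue_id=9): no match → kept, r columns NULL.
- l row (venue_id=5): matches 3 r row(s) → 3 output row(s).
- l row (venue_id=2): matches 4 r row(s) → 4 output row(s).
- l row (venue_id=6): matches 3 r row(s) → 3 output row(s).
- l row (venue_id=5): matches 3 r row(s) → 3 output row(s).
- plus 1 unmatched r row(s), each kept with NULL l columns.
Total: 25 matched + 2 padded = 27 rows.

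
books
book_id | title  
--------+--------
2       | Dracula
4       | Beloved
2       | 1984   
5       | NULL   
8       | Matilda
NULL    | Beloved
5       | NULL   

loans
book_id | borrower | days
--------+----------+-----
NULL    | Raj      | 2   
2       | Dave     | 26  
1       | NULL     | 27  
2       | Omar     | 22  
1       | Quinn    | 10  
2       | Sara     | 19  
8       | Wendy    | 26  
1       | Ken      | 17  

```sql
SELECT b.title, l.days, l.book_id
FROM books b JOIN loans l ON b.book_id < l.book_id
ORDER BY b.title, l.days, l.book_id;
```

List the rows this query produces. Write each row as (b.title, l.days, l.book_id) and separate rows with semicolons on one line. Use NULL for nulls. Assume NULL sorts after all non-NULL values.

(1984, 26, 8); (Beloved, 26, 8); (Dracula, 26, 8); (NULL, 26, 8); (NULL, 26, 8)

INNER JOIN keeps only pairs where the ON condition holds.
Matching on b.book_id < l.book_id. A NULL in a compared column never satisfies the condition.
- b (book_id=2) pairs with 1 row(s) of l.
- b (book_id=4) pairs with 1 row(s) of l.
- b (book_id=2) pairs with 1 row(s) of l.
- b (book_id=5) pairs with 1 row(s) of l.
- b (book_id=8) has no partner → excluded.
- b (book_id=NULL) has no partner → excluded.
- b (book_id=5) pairs with 1 row(s) of l.
After projecting and ordering:
b.title | l.days | l.book_id
1984 | 26 | 8
Beloved | 26 | 8
Dracula | 26 | 8
NULL | 26 | 8
NULL | 26 | 8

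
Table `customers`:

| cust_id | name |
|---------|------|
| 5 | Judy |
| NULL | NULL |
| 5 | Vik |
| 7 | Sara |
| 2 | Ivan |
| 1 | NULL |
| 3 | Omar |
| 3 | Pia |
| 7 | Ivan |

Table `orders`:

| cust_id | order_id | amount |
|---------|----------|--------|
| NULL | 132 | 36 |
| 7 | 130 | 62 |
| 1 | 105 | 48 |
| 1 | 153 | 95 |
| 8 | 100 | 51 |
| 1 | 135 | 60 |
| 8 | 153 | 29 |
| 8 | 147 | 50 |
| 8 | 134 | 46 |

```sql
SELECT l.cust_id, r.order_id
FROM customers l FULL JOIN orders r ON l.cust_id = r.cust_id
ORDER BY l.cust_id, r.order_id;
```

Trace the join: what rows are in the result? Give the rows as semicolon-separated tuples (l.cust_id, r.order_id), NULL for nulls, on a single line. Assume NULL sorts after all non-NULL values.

(1, 105); (1, 135); (1, 153); (2, NULL); (3, NULL); (3, NULL); (5, NULL); (5, NULL); (7, 130); (7, 130); (NULL, 100); (NULL, 132); (NULL, 134); (NULL, 147); (NULL, 153); (NULL, NULL)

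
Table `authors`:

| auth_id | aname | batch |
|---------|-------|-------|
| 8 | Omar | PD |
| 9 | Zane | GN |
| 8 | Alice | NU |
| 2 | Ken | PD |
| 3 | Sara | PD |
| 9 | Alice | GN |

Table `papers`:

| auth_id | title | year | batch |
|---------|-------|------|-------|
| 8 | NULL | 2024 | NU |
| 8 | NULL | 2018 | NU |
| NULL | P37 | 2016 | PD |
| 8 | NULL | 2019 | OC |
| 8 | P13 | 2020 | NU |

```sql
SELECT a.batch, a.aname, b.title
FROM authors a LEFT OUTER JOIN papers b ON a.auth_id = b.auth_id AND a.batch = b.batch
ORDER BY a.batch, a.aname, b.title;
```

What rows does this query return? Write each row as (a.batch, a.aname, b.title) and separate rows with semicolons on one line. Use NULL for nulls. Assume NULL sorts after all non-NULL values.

(GN, Alice, NULL); (GN, Zane, NULL); (NU, Alice, P13); (NU, Alice, NULL); (NU, Alice, NULL); (PD, Ken, NULL); (PD, Omar, NULL); (PD, Sara, NULL)

LEFT JOIN keeps every row from `authors`; unmatched rows get NULL for `papers`'s columns.
Matching on a.auth_id = b.auth_id AND a.batch = b.batch. A NULL in a compared column never satisfies the condition.
- a (auth_id=8, batch=PD) has no partner → padded with NULL.
- a (auth_id=9, batch=GN) has no partner → padded with NULL.
- a (auth_id=8, batch=NU) pairs with 3 row(s) of b.
- a (auth_id=2, batch=PD) has no partner → padded with NULL.
- a (auth_id=3, batch=PD) has no partner → padded with NULL.
- a (auth_id=9, batch=GN) has no partner → padded with NULL.
After projecting and ordering:
a.batch | a.aname | b.title
GN | Alice | NULL
GN | Zane | NULL
NU | Alice | P13
NU | Alice | NULL
NU | Alice | NULL
PD | Ken | NULL
PD | Omar | NULL
PD | Sara | NULL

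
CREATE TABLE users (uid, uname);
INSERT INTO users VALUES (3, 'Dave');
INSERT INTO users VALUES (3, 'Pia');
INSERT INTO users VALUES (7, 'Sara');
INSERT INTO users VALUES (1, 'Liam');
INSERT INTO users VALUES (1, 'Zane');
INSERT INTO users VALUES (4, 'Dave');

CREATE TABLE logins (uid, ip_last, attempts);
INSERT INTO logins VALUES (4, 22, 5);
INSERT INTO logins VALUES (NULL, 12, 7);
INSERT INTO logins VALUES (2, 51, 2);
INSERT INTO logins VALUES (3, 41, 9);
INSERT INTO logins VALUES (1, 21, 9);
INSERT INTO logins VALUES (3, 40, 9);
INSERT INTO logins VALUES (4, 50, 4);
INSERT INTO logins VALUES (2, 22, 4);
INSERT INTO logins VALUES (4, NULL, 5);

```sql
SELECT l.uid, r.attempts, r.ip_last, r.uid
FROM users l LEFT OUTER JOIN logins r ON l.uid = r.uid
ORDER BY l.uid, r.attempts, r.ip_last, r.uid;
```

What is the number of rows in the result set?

LEFT JOIN keeps every row from `users`; unmatched rows get NULL for `logins`'s columns.
Matching on l.uid = r.uid. A NULL in a compared column never satisfies the condition.
- l (uid=3) pairs with 2 row(s) of r.
- l (uid=3) pairs with 2 row(s) of r.
- l (uid=7) has no partner → padded with NULL.
- l (uid=1) pairs with 1 row(s) of r.
- l (uid=1) pairs with 1 row(s) of r.
- l (uid=4) pairs with 3 row(s) of r.
Total: 9 matched + 1 padded = 10 rows.

10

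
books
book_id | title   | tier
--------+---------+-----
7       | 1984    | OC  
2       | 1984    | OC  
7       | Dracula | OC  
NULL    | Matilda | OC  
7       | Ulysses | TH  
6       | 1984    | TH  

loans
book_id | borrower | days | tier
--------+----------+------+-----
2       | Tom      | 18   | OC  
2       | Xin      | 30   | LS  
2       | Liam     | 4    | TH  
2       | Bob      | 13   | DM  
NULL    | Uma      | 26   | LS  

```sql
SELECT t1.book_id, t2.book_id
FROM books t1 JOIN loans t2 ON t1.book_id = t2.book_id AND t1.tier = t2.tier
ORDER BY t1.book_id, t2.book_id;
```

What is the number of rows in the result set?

INNER JOIN keeps only pairs where the ON condition holds.
Matching on t1.book_id = t2.book_id AND t1.tier = t2.tier. A NULL in a compared column never satisfies the condition.
- t1[0] book_id=7, tier=OC → no match; dropped.
- t1[1] book_id=2, tier=OC → 1 match(es) in t2 → 1 row(s).
- t1[2] book_id=7, tier=OC → no match; dropped.
- t1[3] book_id=NULL, tier=OC → no match; dropped.
- t1[4] book_id=7, tier=TH → no match; dropped.
- t1[5] book_id=6, tier=TH → no match; dropped.
Total: 1 rows.

1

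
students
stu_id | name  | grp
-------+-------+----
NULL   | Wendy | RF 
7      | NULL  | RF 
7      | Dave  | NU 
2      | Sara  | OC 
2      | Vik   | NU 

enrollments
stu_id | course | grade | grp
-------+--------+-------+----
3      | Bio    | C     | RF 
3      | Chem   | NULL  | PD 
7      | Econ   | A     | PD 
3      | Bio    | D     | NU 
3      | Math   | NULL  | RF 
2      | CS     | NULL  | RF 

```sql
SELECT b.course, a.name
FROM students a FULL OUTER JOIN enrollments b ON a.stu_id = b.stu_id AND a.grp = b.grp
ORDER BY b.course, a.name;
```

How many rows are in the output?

11

FULL OUTER JOIN keeps every row from both sides; unmatched rows get NULL for the other side's columns.
Matching on a.stu_id = b.stu_id AND a.grp = b.grp. A NULL in a compared column never satisfies the condition.
- stu_id=NULL, grp=RF: no b row matches, row kept with b columns NULL.
- stu_id=7, grp=RF: no b row matches, row kept with b columns NULL.
- stu_id=7, grp=NU: no b row matches, row kept with b columns NULL.
- stu_id=2, grp=OC: no b row matches, row kept with b columns NULL.
- stu_id=2, grp=NU: no b row matches, row kept with b columns NULL.
- 6 b row(s) had no a match → kept, a columns NULL.
Total: 0 matched + 11 padded = 11 rows.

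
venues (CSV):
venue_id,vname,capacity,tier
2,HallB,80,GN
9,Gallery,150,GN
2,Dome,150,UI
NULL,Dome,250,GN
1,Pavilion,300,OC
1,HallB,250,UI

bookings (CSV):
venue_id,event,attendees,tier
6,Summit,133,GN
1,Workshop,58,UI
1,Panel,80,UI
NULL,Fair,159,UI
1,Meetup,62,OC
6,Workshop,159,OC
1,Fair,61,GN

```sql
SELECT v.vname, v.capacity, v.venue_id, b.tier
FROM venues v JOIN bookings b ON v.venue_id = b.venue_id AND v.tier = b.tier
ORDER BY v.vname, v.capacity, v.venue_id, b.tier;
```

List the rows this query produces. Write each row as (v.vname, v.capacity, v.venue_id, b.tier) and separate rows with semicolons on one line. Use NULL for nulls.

(HallB, 250, 1, UI); (HallB, 250, 1, UI); (Pavilion, 300, 1, OC)

INNER JOIN keeps only pairs where the ON condition holds.
Matching on v.venue_id = b.venue_id AND v.tier = b.tier. A NULL in a compared column never satisfies the condition.
Matched pairs: 3.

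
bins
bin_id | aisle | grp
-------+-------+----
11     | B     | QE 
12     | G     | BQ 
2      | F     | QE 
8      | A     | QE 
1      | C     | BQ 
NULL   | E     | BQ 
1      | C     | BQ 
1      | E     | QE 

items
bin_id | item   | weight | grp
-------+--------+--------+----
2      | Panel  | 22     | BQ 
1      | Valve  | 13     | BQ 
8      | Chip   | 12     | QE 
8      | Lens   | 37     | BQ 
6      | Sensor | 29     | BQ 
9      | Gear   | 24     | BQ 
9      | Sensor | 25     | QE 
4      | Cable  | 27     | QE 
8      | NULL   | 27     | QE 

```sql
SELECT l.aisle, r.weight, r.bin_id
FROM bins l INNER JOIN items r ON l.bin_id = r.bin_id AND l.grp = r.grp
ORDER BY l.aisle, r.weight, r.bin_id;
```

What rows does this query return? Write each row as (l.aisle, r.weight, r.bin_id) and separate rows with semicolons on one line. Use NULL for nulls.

INNER JOIN keeps only pairs where the ON condition holds.
Matching on l.bin_id = r.bin_id AND l.grp = r.grp. A NULL in a compared column never satisfies the condition.
Matched pairs: 4.

(A, 12, 8); (A, 27, 8); (C, 13, 1); (C, 13, 1)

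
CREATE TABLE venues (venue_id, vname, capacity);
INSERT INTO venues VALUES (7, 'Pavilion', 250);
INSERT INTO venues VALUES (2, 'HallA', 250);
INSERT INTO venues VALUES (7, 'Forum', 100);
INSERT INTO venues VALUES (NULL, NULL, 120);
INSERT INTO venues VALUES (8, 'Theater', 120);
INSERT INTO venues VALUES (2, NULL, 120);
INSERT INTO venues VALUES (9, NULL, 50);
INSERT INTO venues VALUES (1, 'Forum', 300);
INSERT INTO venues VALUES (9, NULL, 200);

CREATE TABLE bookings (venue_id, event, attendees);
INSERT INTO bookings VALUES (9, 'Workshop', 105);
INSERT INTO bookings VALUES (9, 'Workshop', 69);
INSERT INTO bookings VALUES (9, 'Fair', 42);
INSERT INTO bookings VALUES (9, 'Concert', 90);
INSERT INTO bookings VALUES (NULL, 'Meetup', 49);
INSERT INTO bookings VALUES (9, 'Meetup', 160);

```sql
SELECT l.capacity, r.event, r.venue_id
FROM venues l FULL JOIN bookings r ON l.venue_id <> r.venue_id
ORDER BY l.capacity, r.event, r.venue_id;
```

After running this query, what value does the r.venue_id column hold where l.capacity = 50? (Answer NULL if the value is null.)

NULL

FULL OUTER JOIN keeps every row from both sides; unmatched rows get NULL for the other side's columns.
Matching on l.venue_id <> r.venue_id. A NULL in a compared column never satisfies the condition.
- venue_id=7: 5 matching r row(s), so 5 row(s) emitted.
- venue_id=2: 5 matching r row(s), so 5 row(s) emitted.
- venue_id=7: 5 matching r row(s), so 5 row(s) emitted.
- venue_id=NULL: no r row matches, row kept with r columns NULL.
- venue_id=8: 5 matching r row(s), so 5 row(s) emitted.
- venue_id=2: 5 matching r row(s), so 5 row(s) emitted.
- venue_id=9: no r row matches, row kept with r columns NULL.
- venue_id=1: 5 matching r row(s), so 5 row(s) emitted.
- venue_id=9: no r row matches, row kept with r columns NULL.
- 1 r row(s) had no l match → kept, l columns NULL.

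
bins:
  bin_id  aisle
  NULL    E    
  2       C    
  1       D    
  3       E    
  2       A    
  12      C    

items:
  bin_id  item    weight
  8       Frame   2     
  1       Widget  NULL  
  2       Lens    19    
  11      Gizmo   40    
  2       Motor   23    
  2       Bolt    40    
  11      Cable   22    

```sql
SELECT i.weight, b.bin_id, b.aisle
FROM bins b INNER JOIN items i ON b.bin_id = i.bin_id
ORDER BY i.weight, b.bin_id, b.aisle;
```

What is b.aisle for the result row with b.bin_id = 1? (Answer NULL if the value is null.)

D

INNER JOIN keeps only pairs where the ON condition holds.
Matching on b.bin_id = i.bin_id. A NULL in a compared column never satisfies the condition.
Matched pairs: 7.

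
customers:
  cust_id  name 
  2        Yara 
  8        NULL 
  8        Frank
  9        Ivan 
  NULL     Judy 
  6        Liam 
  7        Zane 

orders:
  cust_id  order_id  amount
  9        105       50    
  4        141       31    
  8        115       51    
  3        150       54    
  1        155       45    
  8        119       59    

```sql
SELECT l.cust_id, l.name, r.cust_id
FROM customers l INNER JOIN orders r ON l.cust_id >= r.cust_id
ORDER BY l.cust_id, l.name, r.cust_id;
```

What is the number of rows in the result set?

23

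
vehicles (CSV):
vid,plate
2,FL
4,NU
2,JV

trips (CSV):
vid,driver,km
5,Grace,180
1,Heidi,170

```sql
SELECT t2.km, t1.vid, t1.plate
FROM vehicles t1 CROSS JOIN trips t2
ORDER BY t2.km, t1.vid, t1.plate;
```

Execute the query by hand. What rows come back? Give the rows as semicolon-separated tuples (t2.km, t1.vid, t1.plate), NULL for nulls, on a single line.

(170, 2, FL); (170, 2, JV); (170, 4, NU); (180, 2, FL); (180, 2, JV); (180, 4, NU)

CROSS JOIN pairs every row of `vehicles` with every row of `trips`: 3 × 2 = 6 rows.
After projecting and ordering:
t2.km | t1.vid | t1.plate
170 | 2 | FL
170 | 2 | JV
170 | 4 | NU
180 | 2 | FL
180 | 2 | JV
180 | 4 | NU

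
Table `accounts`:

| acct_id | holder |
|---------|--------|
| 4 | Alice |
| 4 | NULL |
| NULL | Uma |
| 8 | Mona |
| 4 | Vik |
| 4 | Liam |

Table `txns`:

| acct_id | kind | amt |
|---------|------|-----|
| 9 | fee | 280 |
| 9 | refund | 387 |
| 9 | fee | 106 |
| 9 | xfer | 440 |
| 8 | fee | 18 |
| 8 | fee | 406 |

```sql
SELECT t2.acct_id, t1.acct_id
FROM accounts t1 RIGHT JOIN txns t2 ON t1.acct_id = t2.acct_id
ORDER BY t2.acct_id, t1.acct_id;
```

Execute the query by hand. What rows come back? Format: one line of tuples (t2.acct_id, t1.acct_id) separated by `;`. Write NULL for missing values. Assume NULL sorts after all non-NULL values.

(8, 8); (8, 8); (9, NULL); (9, NULL); (9, NULL); (9, NULL)

RIGHT JOIN keeps every row from `txns`; unmatched rows get NULL for `accounts`'s columns.
Matching on t1.acct_id = t2.acct_id. A NULL in a compared column never satisfies the condition.
- t1 row (acct_id=4): no match.
- t1 row (acct_id=4): no match.
- t1 row (acct_id=NULL): no match.
- t1 row (acct_id=8): matches 2 t2 row(s) → 2 output row(s).
- t1 row (acct_id=4): no match.
- t1 row (acct_id=4): no match.
- 4 row(s) from t2 found no t1 partner → padded with NULL.
After projecting and ordering:
t2.acct_id | t1.acct_id
8 | 8
8 | 8
9 | NULL
9 | NULL
9 | NULL
9 | NULL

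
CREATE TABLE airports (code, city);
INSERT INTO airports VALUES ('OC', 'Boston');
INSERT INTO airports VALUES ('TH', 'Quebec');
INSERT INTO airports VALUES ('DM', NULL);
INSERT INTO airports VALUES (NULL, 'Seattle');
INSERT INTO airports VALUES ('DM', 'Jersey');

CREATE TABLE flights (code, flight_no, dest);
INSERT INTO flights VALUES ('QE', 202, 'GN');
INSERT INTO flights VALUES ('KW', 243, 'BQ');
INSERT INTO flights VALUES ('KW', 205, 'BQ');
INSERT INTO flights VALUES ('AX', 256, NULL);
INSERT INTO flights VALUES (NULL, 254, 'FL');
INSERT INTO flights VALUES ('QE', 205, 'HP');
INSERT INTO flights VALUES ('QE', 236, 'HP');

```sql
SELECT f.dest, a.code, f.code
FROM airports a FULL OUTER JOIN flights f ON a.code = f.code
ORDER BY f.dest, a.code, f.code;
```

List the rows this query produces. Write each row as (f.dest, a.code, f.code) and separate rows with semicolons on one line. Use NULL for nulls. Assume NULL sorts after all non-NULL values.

FULL OUTER JOIN keeps every row from both sides; unmatched rows get NULL for the other side's columns.
Matching on a.code = f.code. A NULL in a compared column never satisfies the condition.
- a (code=OC) has no partner → padded with NULL.
- a (code=TH) has no partner → padded with NULL.
- a (code=DM) has no partner → padded with NULL.
- a (code=NULL) has no partner → padded with NULL.
- a (code=DM) has no partner → padded with NULL.
- 7 f row(s) had no a match → kept, a columns NULL.

(BQ, NULL, KW); (BQ, NULL, KW); (FL, NULL, NULL); (GN, NULL, QE); (HP, NULL, QE); (HP, NULL, QE); (NULL, DM, NULL); (NULL, DM, NULL); (NULL, OC, NULL); (NULL, TH, NULL); (NULL, NULL, AX); (NULL, NULL, NULL)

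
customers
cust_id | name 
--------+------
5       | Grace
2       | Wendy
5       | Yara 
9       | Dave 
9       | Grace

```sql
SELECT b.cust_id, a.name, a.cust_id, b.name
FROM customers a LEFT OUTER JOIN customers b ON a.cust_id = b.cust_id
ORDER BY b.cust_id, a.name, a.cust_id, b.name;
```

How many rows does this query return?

LEFT JOIN keeps every row from `customers a`; unmatched rows get NULL for `customers b`'s columns.
Matching on a.cust_id = b.cust_id.
Matched pairs: 9; unmatched a rows kept: 0.
Total: 9 rows.

9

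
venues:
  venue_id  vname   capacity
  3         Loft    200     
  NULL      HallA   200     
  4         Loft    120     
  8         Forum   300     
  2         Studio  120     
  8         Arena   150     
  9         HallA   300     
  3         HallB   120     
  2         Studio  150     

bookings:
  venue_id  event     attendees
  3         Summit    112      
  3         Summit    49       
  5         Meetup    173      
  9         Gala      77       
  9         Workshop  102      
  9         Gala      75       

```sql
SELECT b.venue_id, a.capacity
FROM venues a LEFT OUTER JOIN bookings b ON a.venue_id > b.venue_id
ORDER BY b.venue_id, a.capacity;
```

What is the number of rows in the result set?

16

LEFT JOIN keeps every row from `venues`; unmatched rows get NULL for `bookings`'s columns.
Matching on a.venue_id > b.venue_id. A NULL in a compared column never satisfies the condition.
- venue_id=3: no b row matches, row kept with b columns NULL.
- venue_id=NULL: no b row matches, row kept with b columns NULL.
- venue_id=4: 2 matching b row(s), so 2 row(s) emitted.
- venue_id=8: 3 matching b row(s), so 3 row(s) emitted.
- venue_id=2: no b row matches, row kept with b columns NULL.
- venue_id=8: 3 matching b row(s), so 3 row(s) emitted.
- venue_id=9: 3 matching b row(s), so 3 row(s) emitted.
- venue_id=3: no b row matches, row kept with b columns NULL.
- venue_id=2: no b row matches, row kept with b columns NULL.
Total: 11 matched + 5 padded = 16 rows.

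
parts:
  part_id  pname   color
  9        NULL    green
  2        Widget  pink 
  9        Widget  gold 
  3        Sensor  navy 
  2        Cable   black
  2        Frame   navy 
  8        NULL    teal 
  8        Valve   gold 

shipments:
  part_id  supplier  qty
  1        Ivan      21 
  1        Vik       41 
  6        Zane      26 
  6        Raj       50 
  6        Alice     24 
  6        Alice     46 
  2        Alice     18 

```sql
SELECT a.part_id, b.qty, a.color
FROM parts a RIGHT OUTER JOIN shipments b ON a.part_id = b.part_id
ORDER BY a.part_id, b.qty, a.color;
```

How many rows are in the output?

9

RIGHT JOIN keeps every row from `shipments`; unmatched rows get NULL for `parts`'s columns.
Matching on a.part_id = b.part_id.
Matched pairs: 3; unmatched b rows kept: 6.
Total: 3 matched + 6 padded = 9 rows.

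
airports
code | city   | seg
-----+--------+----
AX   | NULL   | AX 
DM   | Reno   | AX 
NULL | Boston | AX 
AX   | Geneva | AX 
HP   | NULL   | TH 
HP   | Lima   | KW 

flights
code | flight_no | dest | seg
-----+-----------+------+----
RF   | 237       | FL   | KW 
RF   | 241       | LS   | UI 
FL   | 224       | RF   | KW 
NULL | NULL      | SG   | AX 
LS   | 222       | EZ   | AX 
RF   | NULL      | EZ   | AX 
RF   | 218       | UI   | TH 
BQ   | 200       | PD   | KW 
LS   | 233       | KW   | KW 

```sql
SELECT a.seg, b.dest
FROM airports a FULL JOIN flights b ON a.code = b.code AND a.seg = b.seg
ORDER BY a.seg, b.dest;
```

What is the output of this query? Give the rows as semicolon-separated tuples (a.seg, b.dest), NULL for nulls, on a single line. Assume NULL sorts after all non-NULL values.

(AX, NULL); (AX, NULL); (AX, NULL); (AX, NULL); (KW, NULL); (TH, NULL); (NULL, EZ); (NULL, EZ); (NULL, FL); (NULL, KW); (NULL, LS); (NULL, PD); (NULL, RF); (NULL, SG); (NULL, UI)

FULL OUTER JOIN keeps every row from both sides; unmatched rows get NULL for the other side's columns.
Matching on a.code = b.code AND a.seg = b.seg. A NULL in a compared column never satisfies the condition.
Matched pairs: 0; unmatched a rows kept: 6; unmatched b rows kept: 9.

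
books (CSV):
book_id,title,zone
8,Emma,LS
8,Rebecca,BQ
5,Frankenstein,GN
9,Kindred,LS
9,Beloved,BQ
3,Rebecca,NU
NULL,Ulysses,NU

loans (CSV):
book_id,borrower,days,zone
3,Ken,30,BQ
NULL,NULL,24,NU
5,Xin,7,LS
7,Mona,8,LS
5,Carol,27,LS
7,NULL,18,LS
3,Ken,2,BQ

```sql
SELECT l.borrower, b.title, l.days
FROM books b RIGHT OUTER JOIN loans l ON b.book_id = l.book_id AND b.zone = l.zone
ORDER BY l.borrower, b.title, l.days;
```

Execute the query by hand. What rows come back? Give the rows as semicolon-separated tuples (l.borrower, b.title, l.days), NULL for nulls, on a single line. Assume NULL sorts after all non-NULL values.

(Carol, NULL, 27); (Ken, NULL, 2); (Ken, NULL, 30); (Mona, NULL, 8); (Xin, NULL, 7); (NULL, NULL, 18); (NULL, NULL, 24)

RIGHT JOIN keeps every row from `loans`; unmatched rows get NULL for `books`'s columns.
Matching on b.book_id = l.book_id AND b.zone = l.zone. A NULL in a compared column never satisfies the condition.
- b[0] book_id=8, zone=LS → no match.
- b[1] book_id=8, zone=BQ → no match.
- b[2] book_id=5, zone=GN → no match.
- b[3] book_id=9, zone=LS → no match.
- b[4] book_id=9, zone=BQ → no match.
- b[5] book_id=3, zone=NU → no match.
- b[6] book_id=NULL, zone=NU → no match.
- plus 7 unmatched l row(s), each kept with NULL b columns.
After projecting and ordering:
l.borrower | b.title | l.days
Carol | NULL | 27
Ken | NULL | 2
Ken | NULL | 30
Mona | NULL | 8
Xin | NULL | 7
NULL | NULL | 18
NULL | NULL | 24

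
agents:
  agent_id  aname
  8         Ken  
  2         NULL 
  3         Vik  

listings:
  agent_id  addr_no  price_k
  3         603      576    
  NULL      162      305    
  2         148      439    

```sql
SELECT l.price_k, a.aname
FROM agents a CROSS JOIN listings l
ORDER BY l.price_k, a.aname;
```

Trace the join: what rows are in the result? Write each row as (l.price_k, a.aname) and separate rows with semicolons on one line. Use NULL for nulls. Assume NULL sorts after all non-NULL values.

(305, Ken); (305, Vik); (305, NULL); (439, Ken); (439, Vik); (439, NULL); (576, Ken); (576, Vik); (576, NULL)

CROSS JOIN pairs every row of `agents` with every row of `listings`: 3 × 3 = 9 rows.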